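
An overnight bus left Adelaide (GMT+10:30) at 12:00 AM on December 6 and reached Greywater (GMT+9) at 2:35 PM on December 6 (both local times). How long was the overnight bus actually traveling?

Departure in UTC: 12:00 AM − 10:30 = 1:30 PM on Dec 5.
Arrival in UTC: 2:35 PM − 9:00 = 5:35 AM on Dec 6.
Elapsed = 5:35 AM − 1:30 PM (+1 day) = 16 hours 5 minutes.

16 hours 5 minutes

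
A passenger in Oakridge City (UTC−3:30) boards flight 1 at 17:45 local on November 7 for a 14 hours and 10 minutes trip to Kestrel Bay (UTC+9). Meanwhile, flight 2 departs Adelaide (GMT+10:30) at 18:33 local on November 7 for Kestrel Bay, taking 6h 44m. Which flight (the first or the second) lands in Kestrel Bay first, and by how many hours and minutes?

Flight 1 in UTC: 17:45 + 3:30 = 21:15 on Nov 7.
+14 hours 10 minutes → arrive 11:25 UTC on Nov 8.
Flight 2 in UTC: 18:33 − 10:30 = 08:03 on Nov 7.
+6 hours 44 minutes → arrive 14:47 UTC on Nov 7.
Flight 2 lands earlier by 20 hours 38 minutes.

the second, by 20 hours 38 minutes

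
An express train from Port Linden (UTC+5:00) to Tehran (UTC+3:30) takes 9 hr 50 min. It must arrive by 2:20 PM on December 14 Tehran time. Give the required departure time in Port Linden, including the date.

6:00 AM on December 14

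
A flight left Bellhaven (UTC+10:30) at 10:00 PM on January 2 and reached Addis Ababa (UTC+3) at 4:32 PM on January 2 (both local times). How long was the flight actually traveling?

Addis Ababa is 7:30 behind Bellhaven.
Clock-face elapsed time (ignoring zones) is −5 hours 28 minutes.
Actual elapsed = −5 hours 28 minutes + 7:30 = 2 hours 2 minutes.

2 hours 2 minutes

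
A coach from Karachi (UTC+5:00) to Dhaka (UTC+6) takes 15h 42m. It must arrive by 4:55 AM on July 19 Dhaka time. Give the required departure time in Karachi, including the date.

12:13 PM on Jul 18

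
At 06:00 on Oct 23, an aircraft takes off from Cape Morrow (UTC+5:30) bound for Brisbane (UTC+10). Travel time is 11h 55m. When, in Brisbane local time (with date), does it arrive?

22:25 on Oct 23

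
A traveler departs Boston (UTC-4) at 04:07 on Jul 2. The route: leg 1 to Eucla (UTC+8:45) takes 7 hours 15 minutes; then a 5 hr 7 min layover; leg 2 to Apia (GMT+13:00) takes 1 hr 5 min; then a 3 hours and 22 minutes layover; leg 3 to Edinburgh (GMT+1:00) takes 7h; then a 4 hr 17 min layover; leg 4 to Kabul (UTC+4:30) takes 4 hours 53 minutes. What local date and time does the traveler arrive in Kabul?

Convert departure to UTC: 04:07 + 4:00 = 08:07 UTC on Jul 2.
Add 7 hours and 15 minutes leg 1 → 15:22 UTC.
Add 5 hours 7 minutes layover in Eucla → 20:29 UTC.
Add 1 hour and 5 minutes leg 2 → 21:34 UTC.
Add 3 hours 22 minutes layover in Apia → 00:56 UTC (Jul 3).
Add 7 hours leg 3 → 07:56 UTC.
Add 4 hours 17 minutes layover in Edinburgh → 12:13 UTC.
Add 4 hours and 53 minutes leg 4 → 17:06 UTC.
Kabul is UTC+4:30, so local arrival = 17:06 + 4:30 = 21:36 on Jul 3.

21:36 on Jul 3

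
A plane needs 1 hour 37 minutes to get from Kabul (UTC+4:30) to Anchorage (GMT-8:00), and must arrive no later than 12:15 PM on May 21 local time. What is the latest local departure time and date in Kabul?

11:08 PM on May 21

Target arrival in UTC: 12:15 PM + 8:00 = 8:15 PM on May 21.
Subtract 1 hour and 37 minutes → departure 6:38 PM UTC on May 21.
Kabul is UTC+4:30: 6:38 PM + 4:30 = 11:08 PM on May 21.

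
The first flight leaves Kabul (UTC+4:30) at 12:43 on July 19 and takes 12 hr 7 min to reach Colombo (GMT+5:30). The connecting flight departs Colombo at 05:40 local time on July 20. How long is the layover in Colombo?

3 hours 50 minutes

Convert departure to UTC: 12:43 − 4:30 = 08:13 UTC on Jul 19.
Add 12 hours 7 minutes flight time → 20:20 UTC.
Colombo is UTC+5:30, so local arrival = 20:20 + 5:30 = 01:50 on Jul 20.
Layover = 05:40 − 01:50 = 3 hours 50 minutes.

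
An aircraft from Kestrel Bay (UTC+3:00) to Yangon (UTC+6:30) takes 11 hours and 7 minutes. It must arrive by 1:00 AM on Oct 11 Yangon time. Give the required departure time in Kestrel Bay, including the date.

10:23 AM on October 10

Target arrival in UTC: 1:00 AM − 6:30 = 6:30 PM on Oct 10.
Subtract 11 hours and 7 minutes → departure 7:23 AM UTC on Oct 10.
Kestrel Bay is UTC+3:00: 7:23 AM + 3:00 = 10:23 AM on Oct 10.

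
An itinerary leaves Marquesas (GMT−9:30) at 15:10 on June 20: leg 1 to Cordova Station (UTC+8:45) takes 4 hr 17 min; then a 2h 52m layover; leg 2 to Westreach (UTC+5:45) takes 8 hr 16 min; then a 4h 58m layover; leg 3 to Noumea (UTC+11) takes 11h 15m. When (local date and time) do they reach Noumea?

19:18 on Jun 22

Convert departure to UTC: 15:10 + 9:30 = 00:40 UTC on Jun 21.
Add 4 hours 17 minutes leg 1 → 04:57 UTC.
Add 2 hours and 52 minutes layover in Cordova Station → 07:49 UTC.
Add 8 hours 16 minutes leg 2 → 16:05 UTC.
Add 4 hours and 58 minutes layover in Westreach → 21:03 UTC.
Add 11 hours 15 minutes leg 3 → 08:18 UTC (Jun 22).
Noumea is UTC+11:00, so local arrival = 08:18 + 11:00 = 19:18 on Jun 22.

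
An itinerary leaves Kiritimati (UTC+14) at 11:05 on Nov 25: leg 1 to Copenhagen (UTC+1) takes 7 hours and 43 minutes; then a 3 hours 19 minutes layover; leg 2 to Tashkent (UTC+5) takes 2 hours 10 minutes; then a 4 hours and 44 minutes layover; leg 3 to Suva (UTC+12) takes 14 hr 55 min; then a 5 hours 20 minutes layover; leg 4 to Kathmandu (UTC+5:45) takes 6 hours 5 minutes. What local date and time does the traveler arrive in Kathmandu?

Convert departure to UTC: 11:05 − 14:00 = 21:05 UTC on Nov 24.
Add 7 hours and 43 minutes leg 1 → 04:48 UTC (Nov 25).
Add 3 hours 19 minutes layover in Copenhagen → 08:07 UTC.
Add 2 hours and 10 minutes leg 2 → 10:17 UTC.
Add 4 hours 44 minutes layover in Tashkent → 15:01 UTC.
Add 14 hours 55 minutes leg 3 → 05:56 UTC (Nov 26).
Add 5 hours 20 minutes layover in Suva → 11:16 UTC.
Add 6 hours and 5 minutes leg 4 → 17:21 UTC.
Kathmandu is UTC+5:45, so local arrival = 17:21 + 5:45 = 23:06 on Nov 26.

23:06 on November 26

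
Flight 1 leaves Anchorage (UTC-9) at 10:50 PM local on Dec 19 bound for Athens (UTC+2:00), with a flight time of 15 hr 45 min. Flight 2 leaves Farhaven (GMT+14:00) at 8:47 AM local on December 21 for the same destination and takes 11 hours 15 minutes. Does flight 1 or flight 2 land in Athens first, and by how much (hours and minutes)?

Flight 1 in UTC: 10:50 PM + 9:00 = 7:50 AM on Dec 20.
+15 hours 45 minutes → arrive 11:35 PM UTC on Dec 20.
Flight 2 in UTC: 8:47 AM − 14:00 = 6:47 PM on Dec 20.
+11 hours 15 minutes → arrive 6:02 AM UTC on Dec 21.
Flight 1 lands earlier by 6 hours 27 minutes.

the first, by 6 hours 27 minutes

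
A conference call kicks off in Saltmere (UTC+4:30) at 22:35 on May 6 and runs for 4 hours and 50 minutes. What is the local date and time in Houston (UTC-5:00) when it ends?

17:55 on May 6

Convert start to UTC: 22:35 − 4:30 = 18:05 UTC on May 6.
Add 4 hours and 50 minutes duration → 22:55 UTC.
Houston is UTC−5:00, so local end time = 22:55 − 5:00 = 17:55 on May 6.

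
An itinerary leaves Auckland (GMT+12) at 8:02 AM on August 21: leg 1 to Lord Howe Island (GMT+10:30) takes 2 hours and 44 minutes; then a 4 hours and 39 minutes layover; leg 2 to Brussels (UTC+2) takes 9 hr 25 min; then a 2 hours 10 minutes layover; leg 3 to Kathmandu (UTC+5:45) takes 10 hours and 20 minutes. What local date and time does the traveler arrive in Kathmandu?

7:05 AM on Aug 22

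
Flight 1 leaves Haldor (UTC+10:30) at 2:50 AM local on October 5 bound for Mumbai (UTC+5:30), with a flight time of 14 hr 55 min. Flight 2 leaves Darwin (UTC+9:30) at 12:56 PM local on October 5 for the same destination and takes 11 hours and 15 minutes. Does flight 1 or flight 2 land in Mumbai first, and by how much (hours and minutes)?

the first, by 7 hours 26 minutes

Flight 1 in UTC: 2:50 AM − 10:30 = 4:20 PM on Oct 4.
+14 hours and 55 minutes → arrive 7:15 AM UTC on Oct 5.
Flight 2 in UTC: 12:56 PM − 9:30 = 3:26 AM on Oct 5.
+11 hours 15 minutes → arrive 2:41 PM UTC on Oct 5.
Flight 1 lands earlier by 7 hours 26 minutes.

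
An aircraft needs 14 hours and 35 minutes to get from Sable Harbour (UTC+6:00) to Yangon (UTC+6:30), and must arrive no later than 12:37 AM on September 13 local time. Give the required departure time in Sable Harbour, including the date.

9:32 AM on Sep 12

Target arrival in UTC: 12:37 AM − 6:30 = 6:07 PM on Sep 12.
Subtract 14 hours 35 minutes → departure 3:32 AM UTC on Sep 12.
Sable Harbour is UTC+6:00: 3:32 AM + 6:00 = 9:32 AM on Sep 12.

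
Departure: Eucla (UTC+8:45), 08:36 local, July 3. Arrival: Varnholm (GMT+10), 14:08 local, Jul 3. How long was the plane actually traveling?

Departure in UTC: 08:36 − 8:45 = 23:51 on Jul 2.
Arrival in UTC: 14:08 − 10:00 = 04:08 on Jul 3.
Elapsed = 04:08 − 23:51 (+1 day) = 4 hours 17 minutes.

4 hours 17 minutes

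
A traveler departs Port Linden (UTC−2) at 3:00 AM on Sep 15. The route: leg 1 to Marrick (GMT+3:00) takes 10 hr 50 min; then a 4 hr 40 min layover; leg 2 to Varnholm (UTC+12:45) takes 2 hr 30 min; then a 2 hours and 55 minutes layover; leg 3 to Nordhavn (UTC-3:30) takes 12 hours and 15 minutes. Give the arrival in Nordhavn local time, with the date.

Convert departure to UTC: 3:00 AM + 2:00 = 5:00 AM UTC on Sep 15.
Add 10 hours 50 minutes leg 1 → 3:50 PM UTC.
Add 4 hours 40 minutes layover in Marrick → 8:30 PM UTC.
Add 2 hours and 30 minutes leg 2 → 11:00 PM UTC.
Add 2 hours and 55 minutes layover in Varnholm → 1:55 AM UTC (Sep 16).
Add 12 hours 15 minutes leg 3 → 2:10 PM UTC.
Nordhavn is UTC−3:30, so local arrival = 2:10 PM − 3:30 = 10:40 AM on Sep 16.

10:40 AM on September 16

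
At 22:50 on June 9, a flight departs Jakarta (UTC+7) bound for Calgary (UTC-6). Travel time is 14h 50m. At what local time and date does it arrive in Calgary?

00:40 on June 10

Convert departure to UTC: 22:50 − 7:00 = 15:50 UTC on Jun 9.
Add 14 hours 50 minutes travel time → 06:40 UTC (Jun 10).
Calgary is UTC−6:00, so local arrival = 06:40 − 6:00 = 00:40 on Jun 10.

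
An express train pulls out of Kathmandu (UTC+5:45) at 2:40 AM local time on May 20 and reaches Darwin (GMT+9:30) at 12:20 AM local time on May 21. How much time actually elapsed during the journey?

Departure in UTC: 2:40 AM − 5:45 = 8:55 PM on May 19.
Arrival in UTC: 12:20 AM − 9:30 = 2:50 PM on May 20.
Elapsed = 2:50 PM − 8:55 PM (+1 day) = 17 hours 55 minutes.

17 hours 55 minutes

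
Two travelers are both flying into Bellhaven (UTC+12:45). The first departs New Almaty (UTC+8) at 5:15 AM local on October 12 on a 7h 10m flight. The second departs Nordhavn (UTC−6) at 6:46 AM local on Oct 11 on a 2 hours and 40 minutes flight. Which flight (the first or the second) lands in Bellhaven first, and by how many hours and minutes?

Flight 1 in UTC: 5:15 AM − 8:00 = 9:15 PM on Oct 11.
+7 hours and 10 minutes → arrive 4:25 AM UTC on Oct 12.
Flight 2 in UTC: 6:46 AM + 6:00 = 12:46 PM on Oct 11.
+2 hours 40 minutes → arrive 3:26 PM UTC on Oct 11.
Flight 2 lands earlier by 12 hours 59 minutes.

the second, by 12 hours 59 minutes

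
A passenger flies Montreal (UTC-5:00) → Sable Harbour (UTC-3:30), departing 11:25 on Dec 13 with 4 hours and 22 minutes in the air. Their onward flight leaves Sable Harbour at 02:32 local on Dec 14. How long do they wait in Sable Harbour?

9 hours 15 minutes

Convert departure to UTC: 11:25 + 5:00 = 16:25 UTC on Dec 13.
Add 4 hours and 22 minutes flight time → 20:47 UTC.
Sable Harbour is UTC−3:30, so local arrival = 20:47 − 3:30 = 17:17 on Dec 13.
Layover = 02:32 − 17:17 (+1 day) = 9 hours 15 minutes.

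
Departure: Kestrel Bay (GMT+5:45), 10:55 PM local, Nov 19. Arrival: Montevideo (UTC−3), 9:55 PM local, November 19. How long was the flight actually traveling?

7 hours 45 minutes

Departure in UTC: 10:55 PM − 5:45 = 5:10 PM on Nov 19.
Arrival in UTC: 9:55 PM + 3:00 = 12:55 AM on Nov 20.
Elapsed = 12:55 AM − 5:10 PM (+1 day) = 7 hours 45 minutes.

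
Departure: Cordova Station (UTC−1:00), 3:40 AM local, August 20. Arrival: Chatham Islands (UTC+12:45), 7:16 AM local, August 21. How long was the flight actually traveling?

13 hours 51 minutes

Chatham Islands is 13:45 ahead of Cordova Station.
Clock-face elapsed time (ignoring zones) is 27 hours 36 minutes.
Actual elapsed = 27 hours 36 minutes − 13:45 = 13 hours 51 minutes.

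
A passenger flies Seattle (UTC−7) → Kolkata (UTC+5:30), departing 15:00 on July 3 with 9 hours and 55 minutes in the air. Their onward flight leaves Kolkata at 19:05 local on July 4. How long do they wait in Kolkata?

5 hours 40 minutes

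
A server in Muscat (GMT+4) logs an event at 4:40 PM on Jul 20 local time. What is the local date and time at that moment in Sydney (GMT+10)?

Sydney is 6:00 ahead of Muscat.
Shift by the zone difference: 4:40 PM + 6:00 = 10:40 PM on Jul 20 in Sydney.

10:40 PM on July 20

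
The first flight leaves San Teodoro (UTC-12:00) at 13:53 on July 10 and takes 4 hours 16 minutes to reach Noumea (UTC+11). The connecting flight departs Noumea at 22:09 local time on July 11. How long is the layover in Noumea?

Convert departure to UTC: 13:53 + 12:00 = 01:53 UTC on Jul 11.
Add 4 hours and 16 minutes flight time → 06:09 UTC.
Noumea is UTC+11:00, so local arrival = 06:09 + 11:00 = 17:09 on Jul 11.
Layover = 22:09 − 17:09 = 5 hours.

5 hours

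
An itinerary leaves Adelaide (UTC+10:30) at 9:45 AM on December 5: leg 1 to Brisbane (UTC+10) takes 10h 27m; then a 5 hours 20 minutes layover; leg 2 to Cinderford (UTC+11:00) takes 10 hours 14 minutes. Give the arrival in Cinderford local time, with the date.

Convert departure to UTC: 9:45 AM − 10:30 = 11:15 PM UTC on Dec 4.
Add 10 hours and 27 minutes leg 1 → 9:42 AM UTC (Dec 5).
Add 5 hours 20 minutes layover in Brisbane → 3:02 PM UTC.
Add 10 hours 14 minutes leg 2 → 1:16 AM UTC (Dec 6).
Cinderford is UTC+11:00, so local arrival = 1:16 AM + 11:00 = 12:16 PM on Dec 6.

12:16 PM on December 6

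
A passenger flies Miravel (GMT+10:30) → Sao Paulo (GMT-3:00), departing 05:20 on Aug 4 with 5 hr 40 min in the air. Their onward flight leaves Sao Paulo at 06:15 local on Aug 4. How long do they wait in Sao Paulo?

8 hours 45 minutes

Convert departure to UTC: 05:20 − 10:30 = 18:50 UTC on Aug 3.
Add 5 hours and 40 minutes flight time → 00:30 UTC (Aug 4).
Sao Paulo is UTC−3:00, so local arrival = 00:30 − 3:00 = 21:30 on Aug 3.
Layover = 06:15 − 21:30 (+1 day) = 8 hours 45 minutes.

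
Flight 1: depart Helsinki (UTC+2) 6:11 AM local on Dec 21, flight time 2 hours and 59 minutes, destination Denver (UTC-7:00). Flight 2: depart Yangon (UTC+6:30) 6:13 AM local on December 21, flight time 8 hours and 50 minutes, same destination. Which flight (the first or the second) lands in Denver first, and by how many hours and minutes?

the first, by 1 hour 23 minutes

Flight 1 in UTC: 6:11 AM − 2:00 = 4:11 AM on Dec 21.
+2 hours 59 minutes → arrive 7:10 AM UTC on Dec 21.
Flight 2 in UTC: 6:13 AM − 6:30 = 11:43 PM on Dec 20.
+8 hours 50 minutes → arrive 8:33 AM UTC on Dec 21.
Flight 1 lands earlier by 1 hour 23 minutes.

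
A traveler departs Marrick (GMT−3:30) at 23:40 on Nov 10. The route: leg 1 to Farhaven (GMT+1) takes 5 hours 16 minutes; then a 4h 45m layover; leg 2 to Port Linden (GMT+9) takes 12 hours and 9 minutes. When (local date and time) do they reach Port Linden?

10:20 on Nov 12

Convert departure to UTC: 23:40 + 3:30 = 03:10 UTC on Nov 11.
Add 5 hours 16 minutes leg 1 → 08:26 UTC.
Add 4 hours and 45 minutes layover in Farhaven → 13:11 UTC.
Add 12 hours 9 minutes leg 2 → 01:20 UTC (Nov 12).
Port Linden is UTC+9:00, so local arrival = 01:20 + 9:00 = 10:20 on Nov 12.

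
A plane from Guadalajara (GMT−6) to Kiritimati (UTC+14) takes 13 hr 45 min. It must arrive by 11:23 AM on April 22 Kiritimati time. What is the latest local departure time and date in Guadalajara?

1:38 AM on Apr 21

Target arrival in UTC: 11:23 AM − 14:00 = 9:23 PM on Apr 21.
Subtract 13 hours and 45 minutes → departure 7:38 AM UTC on Apr 21.
Guadalajara is UTC−6:00: 7:38 AM − 6:00 = 1:38 AM on Apr 21.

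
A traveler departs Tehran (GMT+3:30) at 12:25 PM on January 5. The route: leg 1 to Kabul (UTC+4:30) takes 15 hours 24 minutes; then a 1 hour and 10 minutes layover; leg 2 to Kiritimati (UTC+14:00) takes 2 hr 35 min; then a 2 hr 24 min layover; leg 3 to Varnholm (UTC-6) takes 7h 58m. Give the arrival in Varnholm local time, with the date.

Convert departure to UTC: 12:25 PM − 3:30 = 8:55 AM UTC on Jan 5.
Add 15 hours 24 minutes leg 1 → 12:19 AM UTC (Jan 6).
Add 1 hour 10 minutes layover in Kabul → 1:29 AM UTC.
Add 2 hours and 35 minutes leg 2 → 4:04 AM UTC.
Add 2 hours 24 minutes layover in Kiritimati → 6:28 AM UTC.
Add 7 hours and 58 minutes leg 3 → 2:26 PM UTC.
Varnholm is UTC−6:00, so local arrival = 2:26 PM − 6:00 = 8:26 AM on Jan 6.

8:26 AM on January 6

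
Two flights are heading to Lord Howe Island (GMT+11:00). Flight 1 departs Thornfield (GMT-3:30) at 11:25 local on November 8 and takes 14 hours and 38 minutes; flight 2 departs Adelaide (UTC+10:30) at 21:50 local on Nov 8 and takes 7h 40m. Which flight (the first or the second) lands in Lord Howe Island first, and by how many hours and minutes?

Flight 1 in UTC: 11:25 + 3:30 = 14:55 on Nov 8.
+14 hours and 38 minutes → arrive 05:33 UTC on Nov 9.
Flight 2 in UTC: 21:50 − 10:30 = 11:20 on Nov 8.
+7 hours 40 minutes → arrive 19:00 UTC on Nov 8.
Flight 2 lands earlier by 10 hours 33 minutes.

the second, by 10 hours 33 minutes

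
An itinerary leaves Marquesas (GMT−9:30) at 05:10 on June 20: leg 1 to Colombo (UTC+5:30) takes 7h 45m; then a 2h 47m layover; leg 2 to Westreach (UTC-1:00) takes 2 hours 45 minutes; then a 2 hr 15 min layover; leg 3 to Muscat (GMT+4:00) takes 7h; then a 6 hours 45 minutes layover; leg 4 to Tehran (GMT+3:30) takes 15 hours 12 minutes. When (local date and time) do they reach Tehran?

Convert departure to UTC: 05:10 + 9:30 = 14:40 UTC on Jun 20.
Add 7 hours 45 minutes leg 1 → 22:25 UTC.
Add 2 hours and 47 minutes layover in Colombo → 01:12 UTC (Jun 21).
Add 2 hours 45 minutes leg 2 → 03:57 UTC.
Add 2 hours 15 minutes layover in Westreach → 06:12 UTC.
Add 7 hours leg 3 → 13:12 UTC.
Add 6 hours and 45 minutes layover in Muscat → 19:57 UTC.
Add 15 hours and 12 minutes leg 4 → 11:09 UTC (Jun 22).
Tehran is UTC+3:30, so local arrival = 11:09 + 3:30 = 14:39 on Jun 22.

14:39 on June 22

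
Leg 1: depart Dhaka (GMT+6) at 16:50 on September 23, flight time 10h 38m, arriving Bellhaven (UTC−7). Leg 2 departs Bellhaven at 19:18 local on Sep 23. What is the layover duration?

4 hours 50 minutes

Convert departure to UTC: 16:50 − 6:00 = 10:50 UTC on Sep 23.
Add 10 hours 38 minutes flight time → 21:28 UTC.
Bellhaven is UTC−7:00, so local arrival = 21:28 − 7:00 = 14:28 on Sep 23.
Layover = 19:18 − 14:28 = 4 hours 50 minutes.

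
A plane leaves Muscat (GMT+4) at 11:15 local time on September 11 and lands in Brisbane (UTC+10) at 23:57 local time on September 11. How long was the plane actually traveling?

6 hours 42 minutes

Departure in UTC: 11:15 − 4:00 = 07:15 on Sep 11.
Arrival in UTC: 23:57 − 10:00 = 13:57 on Sep 11.
Elapsed = 13:57 − 07:15 = 6 hours 42 minutes.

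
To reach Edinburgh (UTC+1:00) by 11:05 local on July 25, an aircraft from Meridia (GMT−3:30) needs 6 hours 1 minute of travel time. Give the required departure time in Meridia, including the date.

Target arrival in UTC: 11:05 − 1:00 = 10:05 on Jul 25.
Subtract 6 hours and 1 minute → departure 04:04 UTC on Jul 25.
Meridia is UTC−3:30: 04:04 − 3:30 = 00:34 on Jul 25.

00:34 on Jul 25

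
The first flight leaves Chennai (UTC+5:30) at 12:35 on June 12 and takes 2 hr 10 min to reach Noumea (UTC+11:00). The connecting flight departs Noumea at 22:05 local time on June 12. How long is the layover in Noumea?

Convert departure to UTC: 12:35 − 5:30 = 07:05 UTC on Jun 12.
Add 2 hours and 10 minutes flight time → 09:15 UTC.
Noumea is UTC+11:00, so local arrival = 09:15 + 11:00 = 20:15 on Jun 12.
Layover = 22:05 − 20:15 = 1 hour 50 minutes.

1 hour 50 minutes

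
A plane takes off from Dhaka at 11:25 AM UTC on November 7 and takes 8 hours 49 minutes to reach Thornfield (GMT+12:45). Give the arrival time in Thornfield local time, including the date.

8:59 AM on November 8

Departure is given in UTC: 11:25 AM on Nov 7.
Add 8 hours 49 minutes → 8:14 PM UTC.
Thornfield is UTC+12:45: 8:14 PM + 12:45 = 8:59 AM on Nov 8.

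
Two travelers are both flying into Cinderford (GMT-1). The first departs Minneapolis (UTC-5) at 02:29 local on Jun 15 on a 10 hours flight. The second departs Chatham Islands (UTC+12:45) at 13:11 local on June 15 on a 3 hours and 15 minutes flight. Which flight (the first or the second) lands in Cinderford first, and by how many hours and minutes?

the second, by 13 hours 48 minutes

Flight 1 in UTC: 02:29 + 5:00 = 07:29 on Jun 15.
+10 hours → arrive 17:29 UTC on Jun 15.
Flight 2 in UTC: 13:11 − 12:45 = 00:26 on Jun 15.
+3 hours 15 minutes → arrive 03:41 UTC on Jun 15.
Flight 2 lands earlier by 13 hours 48 minutes.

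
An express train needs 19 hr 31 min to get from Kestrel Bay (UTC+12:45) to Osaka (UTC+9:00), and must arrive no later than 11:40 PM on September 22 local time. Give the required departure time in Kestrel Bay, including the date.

7:54 AM on Sep 22

Target arrival in UTC: 11:40 PM − 9:00 = 2:40 PM on Sep 22.
Subtract 19 hours and 31 minutes → departure 7:09 PM UTC on Sep 21.
Kestrel Bay is UTC+12:45: 7:09 PM + 12:45 = 7:54 AM on Sep 22.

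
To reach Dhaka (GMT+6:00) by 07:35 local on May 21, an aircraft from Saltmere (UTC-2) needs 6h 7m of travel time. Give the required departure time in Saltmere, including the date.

17:28 on May 20

Target arrival in UTC: 07:35 − 6:00 = 01:35 on May 21.
Subtract 6 hours and 7 minutes → departure 19:28 UTC on May 20.
Saltmere is UTC−2:00: 19:28 − 2:00 = 17:28 on May 20.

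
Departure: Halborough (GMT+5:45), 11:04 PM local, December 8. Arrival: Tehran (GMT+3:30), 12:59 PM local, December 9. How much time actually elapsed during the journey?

16 hours 10 minutes

Departure in UTC: 11:04 PM − 5:45 = 5:19 PM on Dec 8.
Arrival in UTC: 12:59 PM − 3:30 = 9:29 AM on Dec 9.
Elapsed = 9:29 AM − 5:19 PM (+1 day) = 16 hours 10 minutes.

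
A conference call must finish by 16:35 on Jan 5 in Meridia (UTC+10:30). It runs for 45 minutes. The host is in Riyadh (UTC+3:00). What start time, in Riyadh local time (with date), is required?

08:20 on January 5

Target end time in UTC: 16:35 − 10:30 = 06:05 on Jan 5.
Subtract 45 minutes → start 05:20 UTC on Jan 5.
Riyadh is UTC+3:00: 05:20 + 3:00 = 08:20 on Jan 5.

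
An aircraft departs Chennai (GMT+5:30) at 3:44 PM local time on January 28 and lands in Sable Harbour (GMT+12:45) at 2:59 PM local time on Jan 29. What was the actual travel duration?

16 hours

Sable Harbour is 7:15 ahead of Chennai.
Clock-face elapsed time (ignoring zones) is 23 hours 15 minutes.
Actual elapsed = 23 hours 15 minutes − 7:15 = 16 hours.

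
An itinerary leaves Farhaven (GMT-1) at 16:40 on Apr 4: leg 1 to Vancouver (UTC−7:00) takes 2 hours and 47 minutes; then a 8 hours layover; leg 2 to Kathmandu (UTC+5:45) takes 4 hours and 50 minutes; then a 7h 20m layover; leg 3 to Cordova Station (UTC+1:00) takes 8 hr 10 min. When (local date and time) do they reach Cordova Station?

01:47 on April 6

Convert departure to UTC: 16:40 + 1:00 = 17:40 UTC on Apr 4.
Add 2 hours and 47 minutes leg 1 → 20:27 UTC.
Add 8 hours layover in Vancouver → 04:27 UTC (Apr 5).
Add 4 hours 50 minutes leg 2 → 09:17 UTC.
Add 7 hours 20 minutes layover in Kathmandu → 16:37 UTC.
Add 8 hours 10 minutes leg 3 → 00:47 UTC (Apr 6).
Cordova Station is UTC+1:00, so local arrival = 00:47 + 1:00 = 01:47 on Apr 6.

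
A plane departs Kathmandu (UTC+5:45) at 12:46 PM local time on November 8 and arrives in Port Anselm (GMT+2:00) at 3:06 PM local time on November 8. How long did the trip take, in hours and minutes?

Departure in UTC: 12:46 PM − 5:45 = 7:01 AM on Nov 8.
Arrival in UTC: 3:06 PM − 2:00 = 1:06 PM on Nov 8.
Elapsed = 1:06 PM − 7:01 AM = 6 hours 5 minutes.

6 hours 5 minutes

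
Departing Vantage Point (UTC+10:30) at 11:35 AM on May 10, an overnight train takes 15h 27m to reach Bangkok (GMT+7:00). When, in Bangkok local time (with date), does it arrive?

11:32 PM on May 10

Convert departure to UTC: 11:35 AM − 10:30 = 1:05 AM UTC on May 10.
Add 15 hours and 27 minutes travel time → 4:32 PM UTC.
Bangkok is UTC+7:00, so local arrival = 4:32 PM + 7:00 = 11:32 PM on May 10.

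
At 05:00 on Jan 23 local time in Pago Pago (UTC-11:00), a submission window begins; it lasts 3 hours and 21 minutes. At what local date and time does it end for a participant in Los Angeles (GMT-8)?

11:21 on Jan 23

Los Angeles is 3:00 ahead of Pago Pago.
After 3 hours 21 minutes it is 08:21 in Pago Pago.
Shift by the zone difference: 08:21 + 3:00 = 11:21 on Jan 23 in Los Angeles.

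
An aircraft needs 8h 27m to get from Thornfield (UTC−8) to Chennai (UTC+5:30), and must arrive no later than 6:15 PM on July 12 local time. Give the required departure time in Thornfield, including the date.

8:18 PM on July 11

Target arrival in UTC: 6:15 PM − 5:30 = 12:45 PM on Jul 12.
Subtract 8 hours and 27 minutes → departure 4:18 AM UTC on Jul 12.
Thornfield is UTC−8:00: 4:18 AM − 8:00 = 8:18 PM on Jul 11.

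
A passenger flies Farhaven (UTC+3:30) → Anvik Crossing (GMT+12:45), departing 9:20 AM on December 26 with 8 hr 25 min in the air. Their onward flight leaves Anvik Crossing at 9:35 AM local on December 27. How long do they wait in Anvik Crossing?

6 hours 35 minutes

Convert departure to UTC: 9:20 AM − 3:30 = 5:50 AM UTC on Dec 26.
Add 8 hours and 25 minutes flight time → 2:15 PM UTC.
Anvik Crossing is UTC+12:45, so local arrival = 2:15 PM + 12:45 = 3:00 AM on Dec 27.
Layover = 9:35 AM − 3:00 AM = 6 hours 35 minutes.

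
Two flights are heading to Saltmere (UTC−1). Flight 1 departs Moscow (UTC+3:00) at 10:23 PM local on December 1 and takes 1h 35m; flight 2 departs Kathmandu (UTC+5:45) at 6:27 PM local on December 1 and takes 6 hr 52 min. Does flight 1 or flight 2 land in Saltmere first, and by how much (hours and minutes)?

Flight 1 in UTC: 10:23 PM − 3:00 = 7:23 PM on Dec 1.
+1 hour 35 minutes → arrive 8:58 PM UTC on Dec 1.
Flight 2 in UTC: 6:27 PM − 5:45 = 12:42 PM on Dec 1.
+6 hours and 52 minutes → arrive 7:34 PM UTC on Dec 1.
Flight 2 lands earlier by 1 hour 24 minutes.

the second, by 1 hour 24 minutes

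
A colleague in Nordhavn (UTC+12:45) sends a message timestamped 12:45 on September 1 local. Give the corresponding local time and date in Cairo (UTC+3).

03:00 on September 1

In UTC: 12:45 − 12:45 = 00:00 on Sep 1.
Cairo is UTC+3:00: 00:00 + 3:00 = 03:00 on Sep 1.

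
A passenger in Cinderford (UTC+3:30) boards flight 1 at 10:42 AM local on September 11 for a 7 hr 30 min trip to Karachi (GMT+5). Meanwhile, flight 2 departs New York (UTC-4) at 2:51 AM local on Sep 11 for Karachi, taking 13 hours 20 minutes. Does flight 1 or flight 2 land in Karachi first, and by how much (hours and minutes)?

the first, by 5 hours 29 minutes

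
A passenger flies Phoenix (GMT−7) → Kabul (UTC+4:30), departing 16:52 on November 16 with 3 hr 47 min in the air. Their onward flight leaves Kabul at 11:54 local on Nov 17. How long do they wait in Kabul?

3 hours 45 minutes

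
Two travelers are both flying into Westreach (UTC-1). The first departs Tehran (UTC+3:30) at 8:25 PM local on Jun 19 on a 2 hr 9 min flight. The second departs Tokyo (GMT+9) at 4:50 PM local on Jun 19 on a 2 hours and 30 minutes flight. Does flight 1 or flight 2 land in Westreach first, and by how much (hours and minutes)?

the second, by 8 hours 44 minutes

Flight 1 in UTC: 8:25 PM − 3:30 = 4:55 PM on Jun 19.
+2 hours 9 minutes → arrive 7:04 PM UTC on Jun 19.
Flight 2 in UTC: 4:50 PM − 9:00 = 7:50 AM on Jun 19.
+2 hours 30 minutes → arrive 10:20 AM UTC on Jun 19.
Flight 2 lands earlier by 8 hours 44 minutes.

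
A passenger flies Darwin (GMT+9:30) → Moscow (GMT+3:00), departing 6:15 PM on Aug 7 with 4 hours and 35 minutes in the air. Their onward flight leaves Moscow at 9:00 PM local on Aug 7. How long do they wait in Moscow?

4 hours 40 minutes

Convert departure to UTC: 6:15 PM − 9:30 = 8:45 AM UTC on Aug 7.
Add 4 hours and 35 minutes flight time → 1:20 PM UTC.
Moscow is UTC+3:00, so local arrival = 1:20 PM + 3:00 = 4:20 PM on Aug 7.
Layover = 9:00 PM − 4:20 PM = 4 hours 40 minutes.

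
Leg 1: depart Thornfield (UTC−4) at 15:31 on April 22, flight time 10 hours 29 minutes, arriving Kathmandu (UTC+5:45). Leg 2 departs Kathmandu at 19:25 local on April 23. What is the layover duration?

Convert departure to UTC: 15:31 + 4:00 = 19:31 UTC on Apr 22.
Add 10 hours 29 minutes flight time → 06:00 UTC (Apr 23).
Kathmandu is UTC+5:45, so local arrival = 06:00 + 5:45 = 11:45 on Apr 23.
Layover = 19:25 − 11:45 = 7 hours 40 minutes.

7 hours 40 minutes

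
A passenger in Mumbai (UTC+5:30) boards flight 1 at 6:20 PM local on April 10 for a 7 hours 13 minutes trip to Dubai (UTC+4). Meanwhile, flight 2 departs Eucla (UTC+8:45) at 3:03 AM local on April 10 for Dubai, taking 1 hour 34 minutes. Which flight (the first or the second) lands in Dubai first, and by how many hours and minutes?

the second, by 24 hours 11 minutes

Flight 1 in UTC: 6:20 PM − 5:30 = 12:50 PM on Apr 10.
+7 hours and 13 minutes → arrive 8:03 PM UTC on Apr 10.
Flight 2 in UTC: 3:03 AM − 8:45 = 6:18 PM on Apr 9.
+1 hour 34 minutes → arrive 7:52 PM UTC on Apr 9.
Flight 2 lands earlier by 24 hours 11 minutes.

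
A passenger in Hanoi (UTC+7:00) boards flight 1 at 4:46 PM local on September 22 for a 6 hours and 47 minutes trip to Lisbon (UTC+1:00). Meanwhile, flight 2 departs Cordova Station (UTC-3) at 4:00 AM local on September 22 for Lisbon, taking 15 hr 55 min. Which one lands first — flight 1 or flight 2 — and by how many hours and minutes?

Flight 1 in UTC: 4:46 PM − 7:00 = 9:46 AM on Sep 22.
+6 hours and 47 minutes → arrive 4:33 PM UTC on Sep 22.
Flight 2 in UTC: 4:00 AM + 3:00 = 7:00 AM on Sep 22.
+15 hours and 55 minutes → arrive 10:55 PM UTC on Sep 22.
Flight 1 lands earlier by 6 hours 22 minutes.

the first, by 6 hours 22 minutes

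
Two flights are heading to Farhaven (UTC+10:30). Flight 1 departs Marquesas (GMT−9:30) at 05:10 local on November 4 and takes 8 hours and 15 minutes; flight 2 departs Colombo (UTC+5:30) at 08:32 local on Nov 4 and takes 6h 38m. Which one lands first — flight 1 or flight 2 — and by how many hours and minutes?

Flight 1 in UTC: 05:10 + 9:30 = 14:40 on Nov 4.
+8 hours 15 minutes → arrive 22:55 UTC on Nov 4.
Flight 2 in UTC: 08:32 − 5:30 = 03:02 on Nov 4.
+6 hours 38 minutes → arrive 09:40 UTC on Nov 4.
Flight 2 lands earlier by 13 hours 15 minutes.

the second, by 13 hours 15 minutes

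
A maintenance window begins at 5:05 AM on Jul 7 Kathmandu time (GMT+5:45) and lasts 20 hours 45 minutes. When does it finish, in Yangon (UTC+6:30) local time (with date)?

2:35 AM on Jul 8

Yangon is 0:45 ahead of Kathmandu.
After 20 hours 45 minutes it is 1:50 AM (Jul 8) in Kathmandu.
Shift by the zone difference: 1:50 AM + 0:45 = 2:35 AM on Jul 8 in Yangon.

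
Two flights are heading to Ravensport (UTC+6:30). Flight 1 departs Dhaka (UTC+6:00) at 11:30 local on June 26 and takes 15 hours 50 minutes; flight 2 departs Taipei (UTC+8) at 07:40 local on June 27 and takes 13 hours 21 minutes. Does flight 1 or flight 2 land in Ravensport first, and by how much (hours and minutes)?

the first, by 15 hours 41 minutes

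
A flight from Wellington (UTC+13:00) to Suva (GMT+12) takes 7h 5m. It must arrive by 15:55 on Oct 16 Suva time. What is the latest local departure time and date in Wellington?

09:50 on Oct 16

Target arrival in UTC: 15:55 − 12:00 = 03:55 on Oct 16.
Subtract 7 hours and 5 minutes → departure 20:50 UTC on Oct 15.
Wellington is UTC+13:00: 20:50 + 13:00 = 09:50 on Oct 16.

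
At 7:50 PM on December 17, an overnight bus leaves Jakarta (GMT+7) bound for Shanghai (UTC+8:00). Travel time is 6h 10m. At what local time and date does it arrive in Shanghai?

Shanghai is 1:00 ahead of Jakarta.
After 6 hours and 10 minutes it is 2:00 AM (Dec 18) in Jakarta.
Shift by the zone difference: 2:00 AM + 1:00 = 3:00 AM on Dec 18 in Shanghai.

3:00 AM on Dec 18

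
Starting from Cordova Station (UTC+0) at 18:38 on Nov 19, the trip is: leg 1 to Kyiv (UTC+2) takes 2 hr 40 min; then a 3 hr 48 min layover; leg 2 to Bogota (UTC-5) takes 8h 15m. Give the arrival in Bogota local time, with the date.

04:21 on November 20

Cordova Station is at UTC+0, so departure is already 18:38 UTC on Nov 19.
Add 2 hours and 40 minutes leg 1 → 21:18 UTC.
Add 3 hours 48 minutes layover in Kyiv → 01:06 UTC (Nov 20).
Add 8 hours 15 minutes leg 2 → 09:21 UTC.
Bogota is UTC−5:00, so local arrival = 09:21 − 5:00 = 04:21 on Nov 20.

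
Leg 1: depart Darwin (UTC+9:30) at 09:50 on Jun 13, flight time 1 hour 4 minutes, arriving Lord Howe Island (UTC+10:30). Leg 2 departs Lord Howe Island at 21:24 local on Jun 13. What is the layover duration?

9 hours 30 minutes

Convert departure to UTC: 09:50 − 9:30 = 00:20 UTC on Jun 13.
Add 1 hour and 4 minutes flight time → 01:24 UTC.
Lord Howe Island is UTC+10:30, so local arrival = 01:24 + 10:30 = 11:54 on Jun 13.
Layover = 21:24 − 11:54 = 9 hours 30 minutes.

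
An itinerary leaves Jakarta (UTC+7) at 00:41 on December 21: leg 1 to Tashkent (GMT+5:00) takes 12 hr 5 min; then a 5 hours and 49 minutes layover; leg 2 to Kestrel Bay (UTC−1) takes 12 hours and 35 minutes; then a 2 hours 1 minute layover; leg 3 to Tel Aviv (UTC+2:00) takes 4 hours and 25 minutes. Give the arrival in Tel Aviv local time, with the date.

08:36 on December 22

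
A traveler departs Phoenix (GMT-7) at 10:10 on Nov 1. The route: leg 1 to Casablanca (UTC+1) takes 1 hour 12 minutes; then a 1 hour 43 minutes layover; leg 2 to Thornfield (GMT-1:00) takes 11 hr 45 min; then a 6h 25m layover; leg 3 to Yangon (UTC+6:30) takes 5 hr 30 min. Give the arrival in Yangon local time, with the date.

02:15 on Nov 3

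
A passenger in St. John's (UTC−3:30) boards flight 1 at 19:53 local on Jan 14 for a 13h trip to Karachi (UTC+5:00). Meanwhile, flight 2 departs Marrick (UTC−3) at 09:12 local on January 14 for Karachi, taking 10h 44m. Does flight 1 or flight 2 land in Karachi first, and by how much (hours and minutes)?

Flight 1 in UTC: 19:53 + 3:30 = 23:23 on Jan 14.
+13 hours → arrive 12:23 UTC on Jan 15.
Flight 2 in UTC: 09:12 + 3:00 = 12:12 on Jan 14.
+10 hours and 44 minutes → arrive 22:56 UTC on Jan 14.
Flight 2 lands earlier by 13 hours 27 minutes.

the second, by 13 hours 27 minutes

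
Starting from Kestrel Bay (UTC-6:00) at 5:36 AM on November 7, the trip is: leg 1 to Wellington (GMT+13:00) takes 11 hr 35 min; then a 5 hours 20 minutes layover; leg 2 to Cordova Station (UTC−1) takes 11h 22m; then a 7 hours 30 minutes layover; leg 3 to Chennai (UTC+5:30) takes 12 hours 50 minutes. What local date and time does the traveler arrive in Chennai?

Convert departure to UTC: 5:36 AM + 6:00 = 11:36 AM UTC on Nov 7.
Add 11 hours 35 minutes leg 1 → 11:11 PM UTC.
Add 5 hours 20 minutes layover in Wellington → 4:31 AM UTC (Nov 8).
Add 11 hours 22 minutes leg 2 → 3:53 PM UTC.
Add 7 hours and 30 minutes layover in Cordova Station → 11:23 PM UTC.
Add 12 hours 50 minutes leg 3 → 12:13 PM UTC (Nov 9).
Chennai is UTC+5:30, so local arrival = 12:13 PM + 5:30 = 5:43 PM on Nov 9.

5:43 PM on November 9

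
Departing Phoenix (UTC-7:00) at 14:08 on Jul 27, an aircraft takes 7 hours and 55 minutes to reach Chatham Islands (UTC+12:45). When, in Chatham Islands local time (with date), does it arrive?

17:48 on July 28

Convert departure to UTC: 14:08 + 7:00 = 21:08 UTC on Jul 27.
Add 7 hours 55 minutes travel time → 05:03 UTC (Jul 28).
Chatham Islands is UTC+12:45, so local arrival = 05:03 + 12:45 = 17:48 on Jul 28.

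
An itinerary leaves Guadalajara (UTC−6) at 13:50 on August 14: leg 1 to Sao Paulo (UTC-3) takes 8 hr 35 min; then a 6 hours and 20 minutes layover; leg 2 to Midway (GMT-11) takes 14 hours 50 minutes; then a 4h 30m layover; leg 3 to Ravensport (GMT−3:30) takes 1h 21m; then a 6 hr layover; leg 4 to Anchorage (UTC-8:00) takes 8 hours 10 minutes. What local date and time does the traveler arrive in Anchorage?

Convert departure to UTC: 13:50 + 6:00 = 19:50 UTC on Aug 14.
Add 8 hours 35 minutes leg 1 → 04:25 UTC (Aug 15).
Add 6 hours 20 minutes layover in Sao Paulo → 10:45 UTC.
Add 14 hours and 50 minutes leg 2 → 01:35 UTC (Aug 16).
Add 4 hours 30 minutes layover in Midway → 06:05 UTC.
Add 1 hour and 21 minutes leg 3 → 07:26 UTC.
Add 6 hours layover in Ravensport → 13:26 UTC.
Add 8 hours 10 minutes leg 4 → 21:36 UTC.
Anchorage is UTC−8:00, so local arrival = 21:36 − 8:00 = 13:36 on Aug 16.

13:36 on August 16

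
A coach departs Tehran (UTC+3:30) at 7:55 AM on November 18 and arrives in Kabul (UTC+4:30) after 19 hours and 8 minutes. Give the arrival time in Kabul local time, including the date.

Convert departure to UTC: 7:55 AM − 3:30 = 4:25 AM UTC on Nov 18.
Add 19 hours 8 minutes travel time → 11:33 PM UTC.
Kabul is UTC+4:30, so local arrival = 11:33 PM + 4:30 = 4:03 AM on Nov 19.

4:03 AM on November 19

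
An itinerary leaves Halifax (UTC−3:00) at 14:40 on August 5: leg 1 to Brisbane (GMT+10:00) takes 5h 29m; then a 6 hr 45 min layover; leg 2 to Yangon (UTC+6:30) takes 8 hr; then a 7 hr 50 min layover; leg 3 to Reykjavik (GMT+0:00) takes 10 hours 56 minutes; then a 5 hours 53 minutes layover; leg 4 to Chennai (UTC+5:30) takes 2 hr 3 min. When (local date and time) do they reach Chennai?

22:06 on August 7

Convert departure to UTC: 14:40 + 3:00 = 17:40 UTC on Aug 5.
Add 5 hours 29 minutes leg 1 → 23:09 UTC.
Add 6 hours 45 minutes layover in Brisbane → 05:54 UTC (Aug 6).
Add 8 hours leg 2 → 13:54 UTC.
Add 7 hours and 50 minutes layover in Yangon → 21:44 UTC.
Add 10 hours and 56 minutes leg 3 → 08:40 UTC (Aug 7).
Add 5 hours 53 minutes layover in Reykjavik → 14:33 UTC.
Add 2 hours and 3 minutes leg 4 → 16:36 UTC.
Chennai is UTC+5:30, so local arrival = 16:36 + 5:30 = 22:06 on Aug 7.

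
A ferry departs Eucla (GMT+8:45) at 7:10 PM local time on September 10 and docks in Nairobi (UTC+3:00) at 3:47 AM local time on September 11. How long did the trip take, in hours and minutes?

14 hours 22 minutes

Departure in UTC: 7:10 PM − 8:45 = 10:25 AM on Sep 10.
Arrival in UTC: 3:47 AM − 3:00 = 12:47 AM on Sep 11.
Elapsed = 12:47 AM − 10:25 AM (+1 day) = 14 hours 22 minutes.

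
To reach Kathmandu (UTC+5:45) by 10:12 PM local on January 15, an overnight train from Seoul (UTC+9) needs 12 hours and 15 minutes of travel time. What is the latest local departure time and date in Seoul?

1:12 PM on January 15

Target arrival in UTC: 10:12 PM − 5:45 = 4:27 PM on Jan 15.
Subtract 12 hours and 15 minutes → departure 4:12 AM UTC on Jan 15.
Seoul is UTC+9:00: 4:12 AM + 9:00 = 1:12 PM on Jan 15.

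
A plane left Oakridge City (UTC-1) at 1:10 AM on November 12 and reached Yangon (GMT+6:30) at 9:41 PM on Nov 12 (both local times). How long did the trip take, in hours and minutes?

Yangon is 7:30 ahead of Oakridge City.
Clock-face elapsed time (ignoring zones) is 20 hours 31 minutes.
Actual elapsed = 20 hours 31 minutes − 7:30 = 13 hours 1 minute.

13 hours 1 minute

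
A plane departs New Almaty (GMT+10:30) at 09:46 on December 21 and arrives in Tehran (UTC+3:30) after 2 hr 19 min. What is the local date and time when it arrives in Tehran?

05:05 on December 21

Tehran is 7:00 behind New Almaty.
After 2 hours and 19 minutes it is 12:05 in New Almaty.
Shift by the zone difference: 12:05 − 7:00 = 05:05 on Dec 21 in Tehran.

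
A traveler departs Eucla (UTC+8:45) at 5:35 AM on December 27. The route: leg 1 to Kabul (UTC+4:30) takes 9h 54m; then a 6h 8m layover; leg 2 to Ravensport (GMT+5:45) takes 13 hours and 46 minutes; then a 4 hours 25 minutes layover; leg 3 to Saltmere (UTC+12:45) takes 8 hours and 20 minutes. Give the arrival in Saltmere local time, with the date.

4:08 AM on December 29

Convert departure to UTC: 5:35 AM − 8:45 = 8:50 PM UTC on Dec 26.
Add 9 hours 54 minutes leg 1 → 6:44 AM UTC (Dec 27).
Add 6 hours 8 minutes layover in Kabul → 12:52 PM UTC.
Add 13 hours and 46 minutes leg 2 → 2:38 AM UTC (Dec 28).
Add 4 hours 25 minutes layover in Ravensport → 7:03 AM UTC.
Add 8 hours 20 minutes leg 3 → 3:23 PM UTC.
Saltmere is UTC+12:45, so local arrival = 3:23 PM + 12:45 = 4:08 AM on Dec 29.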